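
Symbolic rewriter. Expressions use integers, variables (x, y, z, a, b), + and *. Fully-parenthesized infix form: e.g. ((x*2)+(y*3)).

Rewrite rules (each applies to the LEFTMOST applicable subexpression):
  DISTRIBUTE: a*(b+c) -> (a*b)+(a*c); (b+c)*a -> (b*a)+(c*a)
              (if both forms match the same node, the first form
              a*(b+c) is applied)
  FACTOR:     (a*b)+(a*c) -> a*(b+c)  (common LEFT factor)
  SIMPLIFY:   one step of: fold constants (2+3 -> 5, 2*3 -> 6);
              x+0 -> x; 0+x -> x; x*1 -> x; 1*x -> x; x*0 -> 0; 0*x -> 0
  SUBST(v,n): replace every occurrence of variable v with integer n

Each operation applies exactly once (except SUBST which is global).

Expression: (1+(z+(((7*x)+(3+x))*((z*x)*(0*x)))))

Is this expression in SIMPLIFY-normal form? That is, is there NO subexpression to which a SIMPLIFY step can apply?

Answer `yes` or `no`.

Expression: (1+(z+(((7*x)+(3+x))*((z*x)*(0*x)))))
Scanning for simplifiable subexpressions (pre-order)...
  at root: (1+(z+(((7*x)+(3+x))*((z*x)*(0*x))))) (not simplifiable)
  at R: (z+(((7*x)+(3+x))*((z*x)*(0*x)))) (not simplifiable)
  at RR: (((7*x)+(3+x))*((z*x)*(0*x))) (not simplifiable)
  at RRL: ((7*x)+(3+x)) (not simplifiable)
  at RRLL: (7*x) (not simplifiable)
  at RRLR: (3+x) (not simplifiable)
  at RRR: ((z*x)*(0*x)) (not simplifiable)
  at RRRL: (z*x) (not simplifiable)
  at RRRR: (0*x) (SIMPLIFIABLE)
Found simplifiable subexpr at path RRRR: (0*x)
One SIMPLIFY step would give: (1+(z+(((7*x)+(3+x))*((z*x)*0))))
-> NOT in normal form.

Answer: no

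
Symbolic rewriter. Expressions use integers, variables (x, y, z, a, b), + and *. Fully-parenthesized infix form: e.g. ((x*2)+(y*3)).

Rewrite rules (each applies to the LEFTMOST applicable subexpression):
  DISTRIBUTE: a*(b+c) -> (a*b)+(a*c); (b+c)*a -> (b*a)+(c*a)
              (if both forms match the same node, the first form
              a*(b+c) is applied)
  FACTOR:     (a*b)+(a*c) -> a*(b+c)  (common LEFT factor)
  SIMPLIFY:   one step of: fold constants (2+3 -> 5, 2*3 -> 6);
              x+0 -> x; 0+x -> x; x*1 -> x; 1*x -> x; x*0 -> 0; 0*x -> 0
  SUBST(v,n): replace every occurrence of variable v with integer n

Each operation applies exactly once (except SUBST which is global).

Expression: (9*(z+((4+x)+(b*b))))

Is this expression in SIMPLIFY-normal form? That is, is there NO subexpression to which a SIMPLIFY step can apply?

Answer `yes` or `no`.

Expression: (9*(z+((4+x)+(b*b))))
Scanning for simplifiable subexpressions (pre-order)...
  at root: (9*(z+((4+x)+(b*b)))) (not simplifiable)
  at R: (z+((4+x)+(b*b))) (not simplifiable)
  at RR: ((4+x)+(b*b)) (not simplifiable)
  at RRL: (4+x) (not simplifiable)
  at RRR: (b*b) (not simplifiable)
Result: no simplifiable subexpression found -> normal form.

Answer: yes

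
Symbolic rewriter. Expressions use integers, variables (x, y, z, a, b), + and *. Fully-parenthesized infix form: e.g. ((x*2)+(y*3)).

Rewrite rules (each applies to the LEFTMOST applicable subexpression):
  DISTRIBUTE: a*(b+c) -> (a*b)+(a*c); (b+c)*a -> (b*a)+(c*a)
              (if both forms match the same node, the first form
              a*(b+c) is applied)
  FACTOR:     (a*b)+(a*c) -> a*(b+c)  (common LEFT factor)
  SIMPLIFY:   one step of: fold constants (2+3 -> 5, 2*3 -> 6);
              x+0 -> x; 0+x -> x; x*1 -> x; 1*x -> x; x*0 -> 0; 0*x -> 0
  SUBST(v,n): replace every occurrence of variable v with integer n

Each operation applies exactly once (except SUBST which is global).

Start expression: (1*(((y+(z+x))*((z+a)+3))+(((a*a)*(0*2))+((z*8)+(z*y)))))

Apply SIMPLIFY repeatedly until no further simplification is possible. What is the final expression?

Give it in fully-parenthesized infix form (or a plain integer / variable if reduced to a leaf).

Start: (1*(((y+(z+x))*((z+a)+3))+(((a*a)*(0*2))+((z*8)+(z*y)))))
Step 1: at root: (1*(((y+(z+x))*((z+a)+3))+(((a*a)*(0*2))+((z*8)+(z*y))))) -> (((y+(z+x))*((z+a)+3))+(((a*a)*(0*2))+((z*8)+(z*y)))); overall: (1*(((y+(z+x))*((z+a)+3))+(((a*a)*(0*2))+((z*8)+(z*y))))) -> (((y+(z+x))*((z+a)+3))+(((a*a)*(0*2))+((z*8)+(z*y))))
Step 2: at RLR: (0*2) -> 0; overall: (((y+(z+x))*((z+a)+3))+(((a*a)*(0*2))+((z*8)+(z*y)))) -> (((y+(z+x))*((z+a)+3))+(((a*a)*0)+((z*8)+(z*y))))
Step 3: at RL: ((a*a)*0) -> 0; overall: (((y+(z+x))*((z+a)+3))+(((a*a)*0)+((z*8)+(z*y)))) -> (((y+(z+x))*((z+a)+3))+(0+((z*8)+(z*y))))
Step 4: at R: (0+((z*8)+(z*y))) -> ((z*8)+(z*y)); overall: (((y+(z+x))*((z+a)+3))+(0+((z*8)+(z*y)))) -> (((y+(z+x))*((z+a)+3))+((z*8)+(z*y)))
Fixed point: (((y+(z+x))*((z+a)+3))+((z*8)+(z*y)))

Answer: (((y+(z+x))*((z+a)+3))+((z*8)+(z*y)))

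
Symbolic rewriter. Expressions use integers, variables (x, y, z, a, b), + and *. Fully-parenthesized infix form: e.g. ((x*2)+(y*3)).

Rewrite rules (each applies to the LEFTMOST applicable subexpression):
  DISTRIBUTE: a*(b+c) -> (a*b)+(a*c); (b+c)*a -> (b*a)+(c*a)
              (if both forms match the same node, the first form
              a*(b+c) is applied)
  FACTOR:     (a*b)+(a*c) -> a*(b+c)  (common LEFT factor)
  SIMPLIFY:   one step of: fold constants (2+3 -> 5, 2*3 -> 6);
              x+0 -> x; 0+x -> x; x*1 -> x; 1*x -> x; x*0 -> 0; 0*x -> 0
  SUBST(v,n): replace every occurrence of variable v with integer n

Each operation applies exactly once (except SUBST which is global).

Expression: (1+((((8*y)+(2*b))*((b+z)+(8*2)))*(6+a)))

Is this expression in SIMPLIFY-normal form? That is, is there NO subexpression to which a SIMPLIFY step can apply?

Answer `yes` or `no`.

Expression: (1+((((8*y)+(2*b))*((b+z)+(8*2)))*(6+a)))
Scanning for simplifiable subexpressions (pre-order)...
  at root: (1+((((8*y)+(2*b))*((b+z)+(8*2)))*(6+a))) (not simplifiable)
  at R: ((((8*y)+(2*b))*((b+z)+(8*2)))*(6+a)) (not simplifiable)
  at RL: (((8*y)+(2*b))*((b+z)+(8*2))) (not simplifiable)
  at RLL: ((8*y)+(2*b)) (not simplifiable)
  at RLLL: (8*y) (not simplifiable)
  at RLLR: (2*b) (not simplifiable)
  at RLR: ((b+z)+(8*2)) (not simplifiable)
  at RLRL: (b+z) (not simplifiable)
  at RLRR: (8*2) (SIMPLIFIABLE)
  at RR: (6+a) (not simplifiable)
Found simplifiable subexpr at path RLRR: (8*2)
One SIMPLIFY step would give: (1+((((8*y)+(2*b))*((b+z)+16))*(6+a)))
-> NOT in normal form.

Answer: no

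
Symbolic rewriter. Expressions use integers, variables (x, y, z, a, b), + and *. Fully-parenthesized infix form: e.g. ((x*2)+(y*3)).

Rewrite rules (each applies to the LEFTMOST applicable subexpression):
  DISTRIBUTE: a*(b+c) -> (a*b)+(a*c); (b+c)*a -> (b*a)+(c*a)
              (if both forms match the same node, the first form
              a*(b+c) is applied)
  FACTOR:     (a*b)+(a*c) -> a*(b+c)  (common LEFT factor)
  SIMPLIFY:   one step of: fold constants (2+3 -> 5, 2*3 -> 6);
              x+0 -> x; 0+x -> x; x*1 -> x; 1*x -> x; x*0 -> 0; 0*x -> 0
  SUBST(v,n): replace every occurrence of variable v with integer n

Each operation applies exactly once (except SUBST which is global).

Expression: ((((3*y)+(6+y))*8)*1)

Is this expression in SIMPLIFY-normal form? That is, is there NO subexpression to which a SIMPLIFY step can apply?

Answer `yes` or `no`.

Answer: no

Derivation:
Expression: ((((3*y)+(6+y))*8)*1)
Scanning for simplifiable subexpressions (pre-order)...
  at root: ((((3*y)+(6+y))*8)*1) (SIMPLIFIABLE)
  at L: (((3*y)+(6+y))*8) (not simplifiable)
  at LL: ((3*y)+(6+y)) (not simplifiable)
  at LLL: (3*y) (not simplifiable)
  at LLR: (6+y) (not simplifiable)
Found simplifiable subexpr at path root: ((((3*y)+(6+y))*8)*1)
One SIMPLIFY step would give: (((3*y)+(6+y))*8)
-> NOT in normal form.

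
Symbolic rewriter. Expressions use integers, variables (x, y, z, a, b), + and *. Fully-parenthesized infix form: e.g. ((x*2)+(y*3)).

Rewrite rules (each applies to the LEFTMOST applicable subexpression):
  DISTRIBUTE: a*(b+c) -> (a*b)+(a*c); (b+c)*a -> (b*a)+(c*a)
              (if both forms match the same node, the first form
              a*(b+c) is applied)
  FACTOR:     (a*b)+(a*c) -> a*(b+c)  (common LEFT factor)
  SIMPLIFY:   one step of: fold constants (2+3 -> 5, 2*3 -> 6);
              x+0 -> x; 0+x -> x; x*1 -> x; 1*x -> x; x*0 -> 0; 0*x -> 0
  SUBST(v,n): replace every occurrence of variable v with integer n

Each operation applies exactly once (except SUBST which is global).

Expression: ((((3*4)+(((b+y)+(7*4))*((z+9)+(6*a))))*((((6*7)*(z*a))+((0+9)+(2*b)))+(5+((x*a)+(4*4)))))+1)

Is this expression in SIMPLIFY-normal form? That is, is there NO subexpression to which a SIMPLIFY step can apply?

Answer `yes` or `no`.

Expression: ((((3*4)+(((b+y)+(7*4))*((z+9)+(6*a))))*((((6*7)*(z*a))+((0+9)+(2*b)))+(5+((x*a)+(4*4)))))+1)
Scanning for simplifiable subexpressions (pre-order)...
  at root: ((((3*4)+(((b+y)+(7*4))*((z+9)+(6*a))))*((((6*7)*(z*a))+((0+9)+(2*b)))+(5+((x*a)+(4*4)))))+1) (not simplifiable)
  at L: (((3*4)+(((b+y)+(7*4))*((z+9)+(6*a))))*((((6*7)*(z*a))+((0+9)+(2*b)))+(5+((x*a)+(4*4))))) (not simplifiable)
  at LL: ((3*4)+(((b+y)+(7*4))*((z+9)+(6*a)))) (not simplifiable)
  at LLL: (3*4) (SIMPLIFIABLE)
  at LLR: (((b+y)+(7*4))*((z+9)+(6*a))) (not simplifiable)
  at LLRL: ((b+y)+(7*4)) (not simplifiable)
  at LLRLL: (b+y) (not simplifiable)
  at LLRLR: (7*4) (SIMPLIFIABLE)
  at LLRR: ((z+9)+(6*a)) (not simplifiable)
  at LLRRL: (z+9) (not simplifiable)
  at LLRRR: (6*a) (not simplifiable)
  at LR: ((((6*7)*(z*a))+((0+9)+(2*b)))+(5+((x*a)+(4*4)))) (not simplifiable)
  at LRL: (((6*7)*(z*a))+((0+9)+(2*b))) (not simplifiable)
  at LRLL: ((6*7)*(z*a)) (not simplifiable)
  at LRLLL: (6*7) (SIMPLIFIABLE)
  at LRLLR: (z*a) (not simplifiable)
  at LRLR: ((0+9)+(2*b)) (not simplifiable)
  at LRLRL: (0+9) (SIMPLIFIABLE)
  at LRLRR: (2*b) (not simplifiable)
  at LRR: (5+((x*a)+(4*4))) (not simplifiable)
  at LRRR: ((x*a)+(4*4)) (not simplifiable)
  at LRRRL: (x*a) (not simplifiable)
  at LRRRR: (4*4) (SIMPLIFIABLE)
Found simplifiable subexpr at path LLL: (3*4)
One SIMPLIFY step would give: (((12+(((b+y)+(7*4))*((z+9)+(6*a))))*((((6*7)*(z*a))+((0+9)+(2*b)))+(5+((x*a)+(4*4)))))+1)
-> NOT in normal form.

Answer: no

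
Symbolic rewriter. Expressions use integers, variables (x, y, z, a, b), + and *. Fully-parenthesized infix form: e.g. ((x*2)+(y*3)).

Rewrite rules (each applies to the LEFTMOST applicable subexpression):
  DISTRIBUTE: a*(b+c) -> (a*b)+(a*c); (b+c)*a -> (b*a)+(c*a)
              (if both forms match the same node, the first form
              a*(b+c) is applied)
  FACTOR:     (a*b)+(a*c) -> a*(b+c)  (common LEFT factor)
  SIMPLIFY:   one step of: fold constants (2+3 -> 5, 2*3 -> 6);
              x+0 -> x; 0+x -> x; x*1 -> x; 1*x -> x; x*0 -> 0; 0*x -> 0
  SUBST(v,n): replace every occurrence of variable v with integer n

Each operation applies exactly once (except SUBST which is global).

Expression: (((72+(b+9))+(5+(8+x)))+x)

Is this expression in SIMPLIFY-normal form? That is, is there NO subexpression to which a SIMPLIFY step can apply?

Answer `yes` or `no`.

Expression: (((72+(b+9))+(5+(8+x)))+x)
Scanning for simplifiable subexpressions (pre-order)...
  at root: (((72+(b+9))+(5+(8+x)))+x) (not simplifiable)
  at L: ((72+(b+9))+(5+(8+x))) (not simplifiable)
  at LL: (72+(b+9)) (not simplifiable)
  at LLR: (b+9) (not simplifiable)
  at LR: (5+(8+x)) (not simplifiable)
  at LRR: (8+x) (not simplifiable)
Result: no simplifiable subexpression found -> normal form.

Answer: yes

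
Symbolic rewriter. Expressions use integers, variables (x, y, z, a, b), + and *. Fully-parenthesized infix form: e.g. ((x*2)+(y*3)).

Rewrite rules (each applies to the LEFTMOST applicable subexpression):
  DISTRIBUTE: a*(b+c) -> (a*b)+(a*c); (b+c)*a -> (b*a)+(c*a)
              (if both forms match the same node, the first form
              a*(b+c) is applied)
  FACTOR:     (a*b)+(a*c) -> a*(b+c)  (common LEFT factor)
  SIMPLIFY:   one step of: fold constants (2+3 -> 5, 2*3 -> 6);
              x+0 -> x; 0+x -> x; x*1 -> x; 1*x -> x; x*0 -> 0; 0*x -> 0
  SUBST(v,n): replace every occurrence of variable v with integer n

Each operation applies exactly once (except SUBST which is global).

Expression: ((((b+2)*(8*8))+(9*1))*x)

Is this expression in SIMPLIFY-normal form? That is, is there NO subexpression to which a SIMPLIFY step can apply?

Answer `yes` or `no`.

Expression: ((((b+2)*(8*8))+(9*1))*x)
Scanning for simplifiable subexpressions (pre-order)...
  at root: ((((b+2)*(8*8))+(9*1))*x) (not simplifiable)
  at L: (((b+2)*(8*8))+(9*1)) (not simplifiable)
  at LL: ((b+2)*(8*8)) (not simplifiable)
  at LLL: (b+2) (not simplifiable)
  at LLR: (8*8) (SIMPLIFIABLE)
  at LR: (9*1) (SIMPLIFIABLE)
Found simplifiable subexpr at path LLR: (8*8)
One SIMPLIFY step would give: ((((b+2)*64)+(9*1))*x)
-> NOT in normal form.

Answer: no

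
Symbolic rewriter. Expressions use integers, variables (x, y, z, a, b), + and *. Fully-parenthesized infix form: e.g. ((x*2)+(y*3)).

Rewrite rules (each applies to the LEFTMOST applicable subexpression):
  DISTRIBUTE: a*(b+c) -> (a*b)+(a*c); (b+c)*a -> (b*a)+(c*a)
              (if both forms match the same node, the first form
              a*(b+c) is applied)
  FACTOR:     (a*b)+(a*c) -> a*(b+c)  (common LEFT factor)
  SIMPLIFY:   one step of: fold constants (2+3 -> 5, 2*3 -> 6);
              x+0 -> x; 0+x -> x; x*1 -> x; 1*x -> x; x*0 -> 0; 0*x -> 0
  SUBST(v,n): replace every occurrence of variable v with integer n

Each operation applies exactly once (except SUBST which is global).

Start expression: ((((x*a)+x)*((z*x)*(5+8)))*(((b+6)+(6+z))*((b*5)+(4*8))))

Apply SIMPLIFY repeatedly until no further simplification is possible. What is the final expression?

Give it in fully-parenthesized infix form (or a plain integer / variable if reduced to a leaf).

Start: ((((x*a)+x)*((z*x)*(5+8)))*(((b+6)+(6+z))*((b*5)+(4*8))))
Step 1: at LRR: (5+8) -> 13; overall: ((((x*a)+x)*((z*x)*(5+8)))*(((b+6)+(6+z))*((b*5)+(4*8)))) -> ((((x*a)+x)*((z*x)*13))*(((b+6)+(6+z))*((b*5)+(4*8))))
Step 2: at RRR: (4*8) -> 32; overall: ((((x*a)+x)*((z*x)*13))*(((b+6)+(6+z))*((b*5)+(4*8)))) -> ((((x*a)+x)*((z*x)*13))*(((b+6)+(6+z))*((b*5)+32)))
Fixed point: ((((x*a)+x)*((z*x)*13))*(((b+6)+(6+z))*((b*5)+32)))

Answer: ((((x*a)+x)*((z*x)*13))*(((b+6)+(6+z))*((b*5)+32)))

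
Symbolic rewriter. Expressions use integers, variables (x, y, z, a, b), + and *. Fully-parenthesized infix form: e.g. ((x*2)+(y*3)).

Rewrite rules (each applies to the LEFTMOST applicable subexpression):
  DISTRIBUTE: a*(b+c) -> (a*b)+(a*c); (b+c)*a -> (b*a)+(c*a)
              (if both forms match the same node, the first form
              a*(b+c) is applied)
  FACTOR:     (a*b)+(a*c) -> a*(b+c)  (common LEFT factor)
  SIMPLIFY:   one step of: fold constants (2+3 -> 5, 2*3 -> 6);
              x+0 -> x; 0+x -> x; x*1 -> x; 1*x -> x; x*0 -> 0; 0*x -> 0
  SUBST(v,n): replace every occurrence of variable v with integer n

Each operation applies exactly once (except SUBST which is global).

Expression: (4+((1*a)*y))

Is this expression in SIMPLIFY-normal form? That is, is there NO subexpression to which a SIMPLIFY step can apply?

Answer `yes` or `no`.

Expression: (4+((1*a)*y))
Scanning for simplifiable subexpressions (pre-order)...
  at root: (4+((1*a)*y)) (not simplifiable)
  at R: ((1*a)*y) (not simplifiable)
  at RL: (1*a) (SIMPLIFIABLE)
Found simplifiable subexpr at path RL: (1*a)
One SIMPLIFY step would give: (4+(a*y))
-> NOT in normal form.

Answer: no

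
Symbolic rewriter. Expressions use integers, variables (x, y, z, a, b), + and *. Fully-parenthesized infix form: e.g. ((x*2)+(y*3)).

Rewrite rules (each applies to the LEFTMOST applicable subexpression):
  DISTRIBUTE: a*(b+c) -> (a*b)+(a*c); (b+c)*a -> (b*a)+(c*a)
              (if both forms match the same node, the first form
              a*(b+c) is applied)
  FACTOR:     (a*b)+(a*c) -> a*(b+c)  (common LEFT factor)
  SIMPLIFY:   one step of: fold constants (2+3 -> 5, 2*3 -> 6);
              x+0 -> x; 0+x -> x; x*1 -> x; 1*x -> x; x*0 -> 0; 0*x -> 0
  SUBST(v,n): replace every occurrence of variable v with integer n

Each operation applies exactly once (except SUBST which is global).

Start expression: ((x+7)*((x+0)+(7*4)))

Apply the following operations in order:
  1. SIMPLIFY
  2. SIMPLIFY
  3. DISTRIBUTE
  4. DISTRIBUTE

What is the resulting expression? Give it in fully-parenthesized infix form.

Start: ((x+7)*((x+0)+(7*4)))
Apply SIMPLIFY at RL (target: (x+0)): ((x+7)*((x+0)+(7*4))) -> ((x+7)*(x+(7*4)))
Apply SIMPLIFY at RR (target: (7*4)): ((x+7)*(x+(7*4))) -> ((x+7)*(x+28))
Apply DISTRIBUTE at root (target: ((x+7)*(x+28))): ((x+7)*(x+28)) -> (((x+7)*x)+((x+7)*28))
Apply DISTRIBUTE at L (target: ((x+7)*x)): (((x+7)*x)+((x+7)*28)) -> (((x*x)+(7*x))+((x+7)*28))

Answer: (((x*x)+(7*x))+((x+7)*28))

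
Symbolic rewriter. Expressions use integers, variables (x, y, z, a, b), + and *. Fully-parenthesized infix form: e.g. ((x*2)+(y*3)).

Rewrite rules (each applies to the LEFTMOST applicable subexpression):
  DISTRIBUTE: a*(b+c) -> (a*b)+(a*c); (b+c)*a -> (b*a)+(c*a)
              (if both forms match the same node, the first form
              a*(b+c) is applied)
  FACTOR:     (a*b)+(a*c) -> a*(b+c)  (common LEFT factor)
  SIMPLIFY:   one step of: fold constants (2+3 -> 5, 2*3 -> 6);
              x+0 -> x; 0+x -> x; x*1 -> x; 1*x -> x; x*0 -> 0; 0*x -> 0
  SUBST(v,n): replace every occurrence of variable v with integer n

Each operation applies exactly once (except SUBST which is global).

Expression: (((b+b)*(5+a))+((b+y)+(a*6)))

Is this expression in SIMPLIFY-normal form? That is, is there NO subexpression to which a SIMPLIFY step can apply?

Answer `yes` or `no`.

Answer: yes

Derivation:
Expression: (((b+b)*(5+a))+((b+y)+(a*6)))
Scanning for simplifiable subexpressions (pre-order)...
  at root: (((b+b)*(5+a))+((b+y)+(a*6))) (not simplifiable)
  at L: ((b+b)*(5+a)) (not simplifiable)
  at LL: (b+b) (not simplifiable)
  at LR: (5+a) (not simplifiable)
  at R: ((b+y)+(a*6)) (not simplifiable)
  at RL: (b+y) (not simplifiable)
  at RR: (a*6) (not simplifiable)
Result: no simplifiable subexpression found -> normal form.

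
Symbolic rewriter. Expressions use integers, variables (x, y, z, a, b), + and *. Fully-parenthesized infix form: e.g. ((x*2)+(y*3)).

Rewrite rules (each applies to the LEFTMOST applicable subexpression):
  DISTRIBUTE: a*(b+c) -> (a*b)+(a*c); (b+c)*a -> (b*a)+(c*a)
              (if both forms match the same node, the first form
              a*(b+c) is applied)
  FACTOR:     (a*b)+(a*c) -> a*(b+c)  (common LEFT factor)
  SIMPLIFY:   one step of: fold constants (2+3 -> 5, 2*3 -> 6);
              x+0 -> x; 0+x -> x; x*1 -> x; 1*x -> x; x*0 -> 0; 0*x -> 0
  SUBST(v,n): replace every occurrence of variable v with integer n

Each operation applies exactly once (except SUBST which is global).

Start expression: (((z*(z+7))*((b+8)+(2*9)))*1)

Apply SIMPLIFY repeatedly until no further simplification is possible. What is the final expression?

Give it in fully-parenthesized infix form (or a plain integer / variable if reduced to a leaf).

Answer: ((z*(z+7))*((b+8)+18))

Derivation:
Start: (((z*(z+7))*((b+8)+(2*9)))*1)
Step 1: at root: (((z*(z+7))*((b+8)+(2*9)))*1) -> ((z*(z+7))*((b+8)+(2*9))); overall: (((z*(z+7))*((b+8)+(2*9)))*1) -> ((z*(z+7))*((b+8)+(2*9)))
Step 2: at RR: (2*9) -> 18; overall: ((z*(z+7))*((b+8)+(2*9))) -> ((z*(z+7))*((b+8)+18))
Fixed point: ((z*(z+7))*((b+8)+18))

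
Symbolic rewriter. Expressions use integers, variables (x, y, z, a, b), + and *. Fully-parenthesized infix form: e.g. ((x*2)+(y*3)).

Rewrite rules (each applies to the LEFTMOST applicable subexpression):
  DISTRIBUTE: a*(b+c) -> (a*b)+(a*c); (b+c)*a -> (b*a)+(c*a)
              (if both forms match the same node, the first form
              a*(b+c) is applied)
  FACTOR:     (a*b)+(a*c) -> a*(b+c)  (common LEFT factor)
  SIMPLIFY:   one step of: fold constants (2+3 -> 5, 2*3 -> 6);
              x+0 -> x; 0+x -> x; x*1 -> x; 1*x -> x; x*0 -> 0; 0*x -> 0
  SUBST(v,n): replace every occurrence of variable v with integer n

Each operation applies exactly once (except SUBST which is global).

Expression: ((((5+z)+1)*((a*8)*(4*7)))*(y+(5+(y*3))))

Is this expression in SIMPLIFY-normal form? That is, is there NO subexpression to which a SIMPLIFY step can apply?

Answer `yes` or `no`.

Expression: ((((5+z)+1)*((a*8)*(4*7)))*(y+(5+(y*3))))
Scanning for simplifiable subexpressions (pre-order)...
  at root: ((((5+z)+1)*((a*8)*(4*7)))*(y+(5+(y*3)))) (not simplifiable)
  at L: (((5+z)+1)*((a*8)*(4*7))) (not simplifiable)
  at LL: ((5+z)+1) (not simplifiable)
  at LLL: (5+z) (not simplifiable)
  at LR: ((a*8)*(4*7)) (not simplifiable)
  at LRL: (a*8) (not simplifiable)
  at LRR: (4*7) (SIMPLIFIABLE)
  at R: (y+(5+(y*3))) (not simplifiable)
  at RR: (5+(y*3)) (not simplifiable)
  at RRR: (y*3) (not simplifiable)
Found simplifiable subexpr at path LRR: (4*7)
One SIMPLIFY step would give: ((((5+z)+1)*((a*8)*28))*(y+(5+(y*3))))
-> NOT in normal form.

Answer: no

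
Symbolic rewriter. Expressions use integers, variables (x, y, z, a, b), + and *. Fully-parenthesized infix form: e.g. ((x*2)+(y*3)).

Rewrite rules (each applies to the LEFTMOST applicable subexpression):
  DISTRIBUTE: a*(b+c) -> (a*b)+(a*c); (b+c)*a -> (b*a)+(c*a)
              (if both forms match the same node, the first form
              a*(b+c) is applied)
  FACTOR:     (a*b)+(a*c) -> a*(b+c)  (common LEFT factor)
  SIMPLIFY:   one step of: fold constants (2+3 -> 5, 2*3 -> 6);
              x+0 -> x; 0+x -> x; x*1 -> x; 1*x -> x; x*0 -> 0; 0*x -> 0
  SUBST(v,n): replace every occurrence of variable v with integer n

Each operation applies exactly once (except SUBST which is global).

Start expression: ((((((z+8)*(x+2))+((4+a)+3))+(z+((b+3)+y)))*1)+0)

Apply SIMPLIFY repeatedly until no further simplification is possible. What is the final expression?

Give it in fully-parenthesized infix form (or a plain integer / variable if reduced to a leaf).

Answer: ((((z+8)*(x+2))+((4+a)+3))+(z+((b+3)+y)))

Derivation:
Start: ((((((z+8)*(x+2))+((4+a)+3))+(z+((b+3)+y)))*1)+0)
Step 1: at root: ((((((z+8)*(x+2))+((4+a)+3))+(z+((b+3)+y)))*1)+0) -> (((((z+8)*(x+2))+((4+a)+3))+(z+((b+3)+y)))*1); overall: ((((((z+8)*(x+2))+((4+a)+3))+(z+((b+3)+y)))*1)+0) -> (((((z+8)*(x+2))+((4+a)+3))+(z+((b+3)+y)))*1)
Step 2: at root: (((((z+8)*(x+2))+((4+a)+3))+(z+((b+3)+y)))*1) -> ((((z+8)*(x+2))+((4+a)+3))+(z+((b+3)+y))); overall: (((((z+8)*(x+2))+((4+a)+3))+(z+((b+3)+y)))*1) -> ((((z+8)*(x+2))+((4+a)+3))+(z+((b+3)+y)))
Fixed point: ((((z+8)*(x+2))+((4+a)+3))+(z+((b+3)+y)))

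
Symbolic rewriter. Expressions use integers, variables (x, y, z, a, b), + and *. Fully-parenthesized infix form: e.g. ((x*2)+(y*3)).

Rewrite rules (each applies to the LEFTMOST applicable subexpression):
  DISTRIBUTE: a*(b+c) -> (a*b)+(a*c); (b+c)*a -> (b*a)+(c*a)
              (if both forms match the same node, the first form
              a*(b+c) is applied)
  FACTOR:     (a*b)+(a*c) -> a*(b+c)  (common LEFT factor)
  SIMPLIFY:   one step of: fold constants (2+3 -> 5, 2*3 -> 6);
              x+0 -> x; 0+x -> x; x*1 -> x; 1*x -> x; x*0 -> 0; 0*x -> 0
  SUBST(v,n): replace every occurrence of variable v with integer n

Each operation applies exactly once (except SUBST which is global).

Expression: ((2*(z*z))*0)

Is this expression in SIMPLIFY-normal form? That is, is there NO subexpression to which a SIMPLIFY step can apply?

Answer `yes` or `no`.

Answer: no

Derivation:
Expression: ((2*(z*z))*0)
Scanning for simplifiable subexpressions (pre-order)...
  at root: ((2*(z*z))*0) (SIMPLIFIABLE)
  at L: (2*(z*z)) (not simplifiable)
  at LR: (z*z) (not simplifiable)
Found simplifiable subexpr at path root: ((2*(z*z))*0)
One SIMPLIFY step would give: 0
-> NOT in normal form.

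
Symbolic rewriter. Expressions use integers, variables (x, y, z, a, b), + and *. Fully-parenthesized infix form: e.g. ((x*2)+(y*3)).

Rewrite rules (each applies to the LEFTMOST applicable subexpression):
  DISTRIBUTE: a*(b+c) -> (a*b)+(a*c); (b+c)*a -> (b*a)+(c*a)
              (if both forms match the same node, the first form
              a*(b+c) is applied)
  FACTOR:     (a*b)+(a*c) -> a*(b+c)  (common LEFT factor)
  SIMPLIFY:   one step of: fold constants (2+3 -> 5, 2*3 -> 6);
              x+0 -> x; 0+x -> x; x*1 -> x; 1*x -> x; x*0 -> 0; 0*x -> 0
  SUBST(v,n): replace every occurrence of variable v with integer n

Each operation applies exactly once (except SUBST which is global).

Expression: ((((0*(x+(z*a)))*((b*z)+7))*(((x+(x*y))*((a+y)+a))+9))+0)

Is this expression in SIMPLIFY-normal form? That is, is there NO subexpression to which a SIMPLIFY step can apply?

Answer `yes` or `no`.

Expression: ((((0*(x+(z*a)))*((b*z)+7))*(((x+(x*y))*((a+y)+a))+9))+0)
Scanning for simplifiable subexpressions (pre-order)...
  at root: ((((0*(x+(z*a)))*((b*z)+7))*(((x+(x*y))*((a+y)+a))+9))+0) (SIMPLIFIABLE)
  at L: (((0*(x+(z*a)))*((b*z)+7))*(((x+(x*y))*((a+y)+a))+9)) (not simplifiable)
  at LL: ((0*(x+(z*a)))*((b*z)+7)) (not simplifiable)
  at LLL: (0*(x+(z*a))) (SIMPLIFIABLE)
  at LLLR: (x+(z*a)) (not simplifiable)
  at LLLRR: (z*a) (not simplifiable)
  at LLR: ((b*z)+7) (not simplifiable)
  at LLRL: (b*z) (not simplifiable)
  at LR: (((x+(x*y))*((a+y)+a))+9) (not simplifiable)
  at LRL: ((x+(x*y))*((a+y)+a)) (not simplifiable)
  at LRLL: (x+(x*y)) (not simplifiable)
  at LRLLR: (x*y) (not simplifiable)
  at LRLR: ((a+y)+a) (not simplifiable)
  at LRLRL: (a+y) (not simplifiable)
Found simplifiable subexpr at path root: ((((0*(x+(z*a)))*((b*z)+7))*(((x+(x*y))*((a+y)+a))+9))+0)
One SIMPLIFY step would give: (((0*(x+(z*a)))*((b*z)+7))*(((x+(x*y))*((a+y)+a))+9))
-> NOT in normal form.

Answer: no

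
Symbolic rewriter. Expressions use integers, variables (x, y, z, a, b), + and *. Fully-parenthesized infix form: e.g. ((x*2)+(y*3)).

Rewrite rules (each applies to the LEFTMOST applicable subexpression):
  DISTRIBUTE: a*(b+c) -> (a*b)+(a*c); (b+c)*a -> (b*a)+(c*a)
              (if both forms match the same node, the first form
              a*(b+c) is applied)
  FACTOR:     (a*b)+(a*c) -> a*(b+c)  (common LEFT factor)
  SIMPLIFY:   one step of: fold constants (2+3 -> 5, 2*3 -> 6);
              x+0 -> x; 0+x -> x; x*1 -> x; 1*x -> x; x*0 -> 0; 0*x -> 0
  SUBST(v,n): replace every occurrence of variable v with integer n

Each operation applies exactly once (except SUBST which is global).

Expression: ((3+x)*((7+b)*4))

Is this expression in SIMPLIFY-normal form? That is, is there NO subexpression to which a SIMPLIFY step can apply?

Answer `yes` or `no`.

Expression: ((3+x)*((7+b)*4))
Scanning for simplifiable subexpressions (pre-order)...
  at root: ((3+x)*((7+b)*4)) (not simplifiable)
  at L: (3+x) (not simplifiable)
  at R: ((7+b)*4) (not simplifiable)
  at RL: (7+b) (not simplifiable)
Result: no simplifiable subexpression found -> normal form.

Answer: yes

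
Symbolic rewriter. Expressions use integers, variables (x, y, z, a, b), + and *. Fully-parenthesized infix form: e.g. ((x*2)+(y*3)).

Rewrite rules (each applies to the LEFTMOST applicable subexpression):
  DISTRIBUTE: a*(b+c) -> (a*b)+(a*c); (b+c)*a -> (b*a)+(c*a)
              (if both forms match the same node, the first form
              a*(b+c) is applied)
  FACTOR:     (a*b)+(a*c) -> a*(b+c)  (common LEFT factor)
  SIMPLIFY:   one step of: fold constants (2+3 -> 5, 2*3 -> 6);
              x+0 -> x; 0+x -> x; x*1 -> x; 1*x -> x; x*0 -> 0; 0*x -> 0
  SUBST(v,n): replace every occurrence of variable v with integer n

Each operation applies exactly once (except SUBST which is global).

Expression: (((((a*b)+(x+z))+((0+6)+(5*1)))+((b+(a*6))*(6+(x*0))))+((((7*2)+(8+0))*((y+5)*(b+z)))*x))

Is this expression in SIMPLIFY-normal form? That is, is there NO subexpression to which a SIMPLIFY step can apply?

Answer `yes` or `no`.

Expression: (((((a*b)+(x+z))+((0+6)+(5*1)))+((b+(a*6))*(6+(x*0))))+((((7*2)+(8+0))*((y+5)*(b+z)))*x))
Scanning for simplifiable subexpressions (pre-order)...
  at root: (((((a*b)+(x+z))+((0+6)+(5*1)))+((b+(a*6))*(6+(x*0))))+((((7*2)+(8+0))*((y+5)*(b+z)))*x)) (not simplifiable)
  at L: ((((a*b)+(x+z))+((0+6)+(5*1)))+((b+(a*6))*(6+(x*0)))) (not simplifiable)
  at LL: (((a*b)+(x+z))+((0+6)+(5*1))) (not simplifiable)
  at LLL: ((a*b)+(x+z)) (not simplifiable)
  at LLLL: (a*b) (not simplifiable)
  at LLLR: (x+z) (not simplifiable)
  at LLR: ((0+6)+(5*1)) (not simplifiable)
  at LLRL: (0+6) (SIMPLIFIABLE)
  at LLRR: (5*1) (SIMPLIFIABLE)
  at LR: ((b+(a*6))*(6+(x*0))) (not simplifiable)
  at LRL: (b+(a*6)) (not simplifiable)
  at LRLR: (a*6) (not simplifiable)
  at LRR: (6+(x*0)) (not simplifiable)
  at LRRR: (x*0) (SIMPLIFIABLE)
  at R: ((((7*2)+(8+0))*((y+5)*(b+z)))*x) (not simplifiable)
  at RL: (((7*2)+(8+0))*((y+5)*(b+z))) (not simplifiable)
  at RLL: ((7*2)+(8+0)) (not simplifiable)
  at RLLL: (7*2) (SIMPLIFIABLE)
  at RLLR: (8+0) (SIMPLIFIABLE)
  at RLR: ((y+5)*(b+z)) (not simplifiable)
  at RLRL: (y+5) (not simplifiable)
  at RLRR: (b+z) (not simplifiable)
Found simplifiable subexpr at path LLRL: (0+6)
One SIMPLIFY step would give: (((((a*b)+(x+z))+(6+(5*1)))+((b+(a*6))*(6+(x*0))))+((((7*2)+(8+0))*((y+5)*(b+z)))*x))
-> NOT in normal form.

Answer: no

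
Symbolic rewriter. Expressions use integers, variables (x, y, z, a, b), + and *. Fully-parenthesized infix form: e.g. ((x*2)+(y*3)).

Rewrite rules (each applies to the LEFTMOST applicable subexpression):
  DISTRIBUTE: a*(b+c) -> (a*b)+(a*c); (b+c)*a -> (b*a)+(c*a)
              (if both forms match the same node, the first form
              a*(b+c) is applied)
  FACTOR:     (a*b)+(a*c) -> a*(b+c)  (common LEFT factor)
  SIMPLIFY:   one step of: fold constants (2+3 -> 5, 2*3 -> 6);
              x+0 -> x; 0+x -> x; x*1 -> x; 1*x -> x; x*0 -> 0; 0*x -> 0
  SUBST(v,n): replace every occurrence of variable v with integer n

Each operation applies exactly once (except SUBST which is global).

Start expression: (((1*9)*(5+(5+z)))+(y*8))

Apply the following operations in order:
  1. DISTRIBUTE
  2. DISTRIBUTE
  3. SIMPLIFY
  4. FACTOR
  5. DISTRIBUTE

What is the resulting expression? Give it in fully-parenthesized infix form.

Answer: (((9*5)+(((1*9)*5)+((1*9)*z)))+(y*8))

Derivation:
Start: (((1*9)*(5+(5+z)))+(y*8))
Apply DISTRIBUTE at L (target: ((1*9)*(5+(5+z)))): (((1*9)*(5+(5+z)))+(y*8)) -> ((((1*9)*5)+((1*9)*(5+z)))+(y*8))
Apply DISTRIBUTE at LR (target: ((1*9)*(5+z))): ((((1*9)*5)+((1*9)*(5+z)))+(y*8)) -> ((((1*9)*5)+(((1*9)*5)+((1*9)*z)))+(y*8))
Apply SIMPLIFY at LLL (target: (1*9)): ((((1*9)*5)+(((1*9)*5)+((1*9)*z)))+(y*8)) -> (((9*5)+(((1*9)*5)+((1*9)*z)))+(y*8))
Apply FACTOR at LR (target: (((1*9)*5)+((1*9)*z))): (((9*5)+(((1*9)*5)+((1*9)*z)))+(y*8)) -> (((9*5)+((1*9)*(5+z)))+(y*8))
Apply DISTRIBUTE at LR (target: ((1*9)*(5+z))): (((9*5)+((1*9)*(5+z)))+(y*8)) -> (((9*5)+(((1*9)*5)+((1*9)*z)))+(y*8))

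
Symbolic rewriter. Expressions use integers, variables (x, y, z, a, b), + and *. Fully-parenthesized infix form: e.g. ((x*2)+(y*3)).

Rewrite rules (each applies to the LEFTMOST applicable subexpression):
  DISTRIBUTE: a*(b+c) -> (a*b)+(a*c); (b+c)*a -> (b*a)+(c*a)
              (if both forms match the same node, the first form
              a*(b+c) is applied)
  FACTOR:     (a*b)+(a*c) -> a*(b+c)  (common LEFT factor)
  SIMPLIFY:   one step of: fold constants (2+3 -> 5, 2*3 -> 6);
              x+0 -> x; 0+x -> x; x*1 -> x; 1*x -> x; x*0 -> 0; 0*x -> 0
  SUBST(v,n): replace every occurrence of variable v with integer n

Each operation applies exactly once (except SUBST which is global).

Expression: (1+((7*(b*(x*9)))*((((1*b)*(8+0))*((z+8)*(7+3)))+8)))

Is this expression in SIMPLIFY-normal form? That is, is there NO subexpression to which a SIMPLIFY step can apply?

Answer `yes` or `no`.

Expression: (1+((7*(b*(x*9)))*((((1*b)*(8+0))*((z+8)*(7+3)))+8)))
Scanning for simplifiable subexpressions (pre-order)...
  at root: (1+((7*(b*(x*9)))*((((1*b)*(8+0))*((z+8)*(7+3)))+8))) (not simplifiable)
  at R: ((7*(b*(x*9)))*((((1*b)*(8+0))*((z+8)*(7+3)))+8)) (not simplifiable)
  at RL: (7*(b*(x*9))) (not simplifiable)
  at RLR: (b*(x*9)) (not simplifiable)
  at RLRR: (x*9) (not simplifiable)
  at RR: ((((1*b)*(8+0))*((z+8)*(7+3)))+8) (not simplifiable)
  at RRL: (((1*b)*(8+0))*((z+8)*(7+3))) (not simplifiable)
  at RRLL: ((1*b)*(8+0)) (not simplifiable)
  at RRLLL: (1*b) (SIMPLIFIABLE)
  at RRLLR: (8+0) (SIMPLIFIABLE)
  at RRLR: ((z+8)*(7+3)) (not simplifiable)
  at RRLRL: (z+8) (not simplifiable)
  at RRLRR: (7+3) (SIMPLIFIABLE)
Found simplifiable subexpr at path RRLLL: (1*b)
One SIMPLIFY step would give: (1+((7*(b*(x*9)))*(((b*(8+0))*((z+8)*(7+3)))+8)))
-> NOT in normal form.

Answer: no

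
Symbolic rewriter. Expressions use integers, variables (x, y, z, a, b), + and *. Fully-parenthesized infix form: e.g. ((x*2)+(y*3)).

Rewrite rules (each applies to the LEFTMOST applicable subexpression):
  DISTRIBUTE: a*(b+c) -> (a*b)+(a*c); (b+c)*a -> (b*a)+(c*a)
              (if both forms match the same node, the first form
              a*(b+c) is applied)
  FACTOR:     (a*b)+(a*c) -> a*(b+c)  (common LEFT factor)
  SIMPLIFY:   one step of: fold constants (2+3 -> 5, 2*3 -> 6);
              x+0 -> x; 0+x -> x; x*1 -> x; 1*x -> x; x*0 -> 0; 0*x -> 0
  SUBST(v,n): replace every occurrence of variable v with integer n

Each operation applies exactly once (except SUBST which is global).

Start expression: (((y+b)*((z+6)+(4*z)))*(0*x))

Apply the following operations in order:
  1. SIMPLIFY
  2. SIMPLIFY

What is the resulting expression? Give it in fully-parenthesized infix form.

Start: (((y+b)*((z+6)+(4*z)))*(0*x))
Apply SIMPLIFY at R (target: (0*x)): (((y+b)*((z+6)+(4*z)))*(0*x)) -> (((y+b)*((z+6)+(4*z)))*0)
Apply SIMPLIFY at root (target: (((y+b)*((z+6)+(4*z)))*0)): (((y+b)*((z+6)+(4*z)))*0) -> 0

Answer: 0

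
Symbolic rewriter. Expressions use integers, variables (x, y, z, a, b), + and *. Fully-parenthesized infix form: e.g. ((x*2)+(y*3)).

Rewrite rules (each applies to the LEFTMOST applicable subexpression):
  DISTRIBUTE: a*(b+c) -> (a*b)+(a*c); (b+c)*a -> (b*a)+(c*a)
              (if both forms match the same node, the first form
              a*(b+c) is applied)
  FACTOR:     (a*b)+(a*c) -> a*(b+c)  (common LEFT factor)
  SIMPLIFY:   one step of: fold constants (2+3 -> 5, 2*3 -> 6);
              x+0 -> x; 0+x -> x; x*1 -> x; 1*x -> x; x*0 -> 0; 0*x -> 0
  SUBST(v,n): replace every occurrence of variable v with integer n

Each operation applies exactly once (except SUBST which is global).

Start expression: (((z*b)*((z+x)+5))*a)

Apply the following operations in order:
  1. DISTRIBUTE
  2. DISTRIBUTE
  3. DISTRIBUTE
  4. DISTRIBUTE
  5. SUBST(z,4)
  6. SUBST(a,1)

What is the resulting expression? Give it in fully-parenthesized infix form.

Answer: (((((4*b)*4)*1)+(((4*b)*x)*1))+(((4*b)*5)*1))

Derivation:
Start: (((z*b)*((z+x)+5))*a)
Apply DISTRIBUTE at L (target: ((z*b)*((z+x)+5))): (((z*b)*((z+x)+5))*a) -> ((((z*b)*(z+x))+((z*b)*5))*a)
Apply DISTRIBUTE at root (target: ((((z*b)*(z+x))+((z*b)*5))*a)): ((((z*b)*(z+x))+((z*b)*5))*a) -> ((((z*b)*(z+x))*a)+(((z*b)*5)*a))
Apply DISTRIBUTE at LL (target: ((z*b)*(z+x))): ((((z*b)*(z+x))*a)+(((z*b)*5)*a)) -> (((((z*b)*z)+((z*b)*x))*a)+(((z*b)*5)*a))
Apply DISTRIBUTE at L (target: ((((z*b)*z)+((z*b)*x))*a)): (((((z*b)*z)+((z*b)*x))*a)+(((z*b)*5)*a)) -> (((((z*b)*z)*a)+(((z*b)*x)*a))+(((z*b)*5)*a))
Apply SUBST(z,4): (((((z*b)*z)*a)+(((z*b)*x)*a))+(((z*b)*5)*a)) -> (((((4*b)*4)*a)+(((4*b)*x)*a))+(((4*b)*5)*a))
Apply SUBST(a,1): (((((4*b)*4)*a)+(((4*b)*x)*a))+(((4*b)*5)*a)) -> (((((4*b)*4)*1)+(((4*b)*x)*1))+(((4*b)*5)*1))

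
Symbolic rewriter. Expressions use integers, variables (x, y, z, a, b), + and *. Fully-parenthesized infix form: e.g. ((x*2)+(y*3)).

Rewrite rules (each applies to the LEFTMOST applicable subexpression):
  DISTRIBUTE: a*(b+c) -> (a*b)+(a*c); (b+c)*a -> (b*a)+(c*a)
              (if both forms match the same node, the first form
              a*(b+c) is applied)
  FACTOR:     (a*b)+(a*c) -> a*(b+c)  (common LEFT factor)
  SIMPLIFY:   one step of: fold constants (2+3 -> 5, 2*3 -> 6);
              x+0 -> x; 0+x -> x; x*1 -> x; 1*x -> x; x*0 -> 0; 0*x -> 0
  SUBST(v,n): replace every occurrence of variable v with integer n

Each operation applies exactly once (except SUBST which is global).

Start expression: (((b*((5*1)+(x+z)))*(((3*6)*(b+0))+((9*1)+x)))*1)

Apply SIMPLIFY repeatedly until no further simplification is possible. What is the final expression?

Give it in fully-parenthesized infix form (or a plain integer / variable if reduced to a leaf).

Start: (((b*((5*1)+(x+z)))*(((3*6)*(b+0))+((9*1)+x)))*1)
Step 1: at root: (((b*((5*1)+(x+z)))*(((3*6)*(b+0))+((9*1)+x)))*1) -> ((b*((5*1)+(x+z)))*(((3*6)*(b+0))+((9*1)+x))); overall: (((b*((5*1)+(x+z)))*(((3*6)*(b+0))+((9*1)+x)))*1) -> ((b*((5*1)+(x+z)))*(((3*6)*(b+0))+((9*1)+x)))
Step 2: at LRL: (5*1) -> 5; overall: ((b*((5*1)+(x+z)))*(((3*6)*(b+0))+((9*1)+x))) -> ((b*(5+(x+z)))*(((3*6)*(b+0))+((9*1)+x)))
Step 3: at RLL: (3*6) -> 18; overall: ((b*(5+(x+z)))*(((3*6)*(b+0))+((9*1)+x))) -> ((b*(5+(x+z)))*((18*(b+0))+((9*1)+x)))
Step 4: at RLR: (b+0) -> b; overall: ((b*(5+(x+z)))*((18*(b+0))+((9*1)+x))) -> ((b*(5+(x+z)))*((18*b)+((9*1)+x)))
Step 5: at RRL: (9*1) -> 9; overall: ((b*(5+(x+z)))*((18*b)+((9*1)+x))) -> ((b*(5+(x+z)))*((18*b)+(9+x)))
Fixed point: ((b*(5+(x+z)))*((18*b)+(9+x)))

Answer: ((b*(5+(x+z)))*((18*b)+(9+x)))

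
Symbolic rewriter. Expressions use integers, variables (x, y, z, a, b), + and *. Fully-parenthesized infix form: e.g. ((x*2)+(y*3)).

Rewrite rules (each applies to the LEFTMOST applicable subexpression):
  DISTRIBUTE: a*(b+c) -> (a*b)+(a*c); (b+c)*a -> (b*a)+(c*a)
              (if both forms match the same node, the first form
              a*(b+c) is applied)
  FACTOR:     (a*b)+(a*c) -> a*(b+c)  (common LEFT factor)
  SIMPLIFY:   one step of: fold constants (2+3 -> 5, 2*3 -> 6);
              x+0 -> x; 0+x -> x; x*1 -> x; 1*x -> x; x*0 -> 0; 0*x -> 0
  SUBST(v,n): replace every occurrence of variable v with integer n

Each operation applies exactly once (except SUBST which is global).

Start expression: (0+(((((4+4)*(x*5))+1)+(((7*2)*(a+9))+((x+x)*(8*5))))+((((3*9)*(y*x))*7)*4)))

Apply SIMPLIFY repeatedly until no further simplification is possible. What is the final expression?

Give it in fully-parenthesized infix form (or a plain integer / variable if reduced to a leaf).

Start: (0+(((((4+4)*(x*5))+1)+(((7*2)*(a+9))+((x+x)*(8*5))))+((((3*9)*(y*x))*7)*4)))
Step 1: at root: (0+(((((4+4)*(x*5))+1)+(((7*2)*(a+9))+((x+x)*(8*5))))+((((3*9)*(y*x))*7)*4))) -> (((((4+4)*(x*5))+1)+(((7*2)*(a+9))+((x+x)*(8*5))))+((((3*9)*(y*x))*7)*4)); overall: (0+(((((4+4)*(x*5))+1)+(((7*2)*(a+9))+((x+x)*(8*5))))+((((3*9)*(y*x))*7)*4))) -> (((((4+4)*(x*5))+1)+(((7*2)*(a+9))+((x+x)*(8*5))))+((((3*9)*(y*x))*7)*4))
Step 2: at LLLL: (4+4) -> 8; overall: (((((4+4)*(x*5))+1)+(((7*2)*(a+9))+((x+x)*(8*5))))+((((3*9)*(y*x))*7)*4)) -> ((((8*(x*5))+1)+(((7*2)*(a+9))+((x+x)*(8*5))))+((((3*9)*(y*x))*7)*4))
Step 3: at LRLL: (7*2) -> 14; overall: ((((8*(x*5))+1)+(((7*2)*(a+9))+((x+x)*(8*5))))+((((3*9)*(y*x))*7)*4)) -> ((((8*(x*5))+1)+((14*(a+9))+((x+x)*(8*5))))+((((3*9)*(y*x))*7)*4))
Step 4: at LRRR: (8*5) -> 40; overall: ((((8*(x*5))+1)+((14*(a+9))+((x+x)*(8*5))))+((((3*9)*(y*x))*7)*4)) -> ((((8*(x*5))+1)+((14*(a+9))+((x+x)*40)))+((((3*9)*(y*x))*7)*4))
Step 5: at RLLL: (3*9) -> 27; overall: ((((8*(x*5))+1)+((14*(a+9))+((x+x)*40)))+((((3*9)*(y*x))*7)*4)) -> ((((8*(x*5))+1)+((14*(a+9))+((x+x)*40)))+(((27*(y*x))*7)*4))
Fixed point: ((((8*(x*5))+1)+((14*(a+9))+((x+x)*40)))+(((27*(y*x))*7)*4))

Answer: ((((8*(x*5))+1)+((14*(a+9))+((x+x)*40)))+(((27*(y*x))*7)*4))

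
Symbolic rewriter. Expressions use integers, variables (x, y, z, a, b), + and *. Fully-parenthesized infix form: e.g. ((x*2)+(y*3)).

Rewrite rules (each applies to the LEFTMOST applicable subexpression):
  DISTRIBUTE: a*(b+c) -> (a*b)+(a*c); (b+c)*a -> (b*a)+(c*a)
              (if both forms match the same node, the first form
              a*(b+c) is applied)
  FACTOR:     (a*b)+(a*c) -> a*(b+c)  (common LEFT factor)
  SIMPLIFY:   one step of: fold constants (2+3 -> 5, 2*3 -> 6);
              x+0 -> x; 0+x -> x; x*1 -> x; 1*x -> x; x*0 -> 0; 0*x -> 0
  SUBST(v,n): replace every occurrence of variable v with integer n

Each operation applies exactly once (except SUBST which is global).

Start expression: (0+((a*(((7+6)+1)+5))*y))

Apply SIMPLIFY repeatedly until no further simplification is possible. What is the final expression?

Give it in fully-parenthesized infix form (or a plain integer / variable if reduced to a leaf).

Start: (0+((a*(((7+6)+1)+5))*y))
Step 1: at root: (0+((a*(((7+6)+1)+5))*y)) -> ((a*(((7+6)+1)+5))*y); overall: (0+((a*(((7+6)+1)+5))*y)) -> ((a*(((7+6)+1)+5))*y)
Step 2: at LRLL: (7+6) -> 13; overall: ((a*(((7+6)+1)+5))*y) -> ((a*((13+1)+5))*y)
Step 3: at LRL: (13+1) -> 14; overall: ((a*((13+1)+5))*y) -> ((a*(14+5))*y)
Step 4: at LR: (14+5) -> 19; overall: ((a*(14+5))*y) -> ((a*19)*y)
Fixed point: ((a*19)*y)

Answer: ((a*19)*y)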